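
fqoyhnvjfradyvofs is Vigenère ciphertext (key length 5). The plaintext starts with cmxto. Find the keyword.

Subtract each crib letter from the matching ciphertext letter (mod 26):
f(5)−c(2)=3 → d
q(16)−m(12)=4 → e
o(14)−x(23)=-9≡17 → r
y(24)−t(19)=5 → f
h(7)−o(14)=-7≡19 → t

derft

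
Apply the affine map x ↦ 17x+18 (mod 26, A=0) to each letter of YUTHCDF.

KUDHARZ

Y(24): 17·24+18=426≡10 → K
U(20): 17·20+18=358≡20 → U
T(19): 17·19+18=341≡3 → D
H(7): 17·7+18=137≡7 → H
C(2): 17·2+18=52≡0 → A
D(3): 17·3+18=69≡17 → R
F(5): 17·5+18=103≡25 → Z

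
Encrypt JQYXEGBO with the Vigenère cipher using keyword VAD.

EQBSEJWO

Repeat the key across the message: VADVADVA
J(9)+V(21): 30≡4 → E
Q(16)+A(0): 16 → Q
Y(24)+D(3): 27≡1 → B
X(23)+V(21): 44≡18 → S
E(4)+A(0): 4 → E
G(6)+D(3): 9 → J
B(1)+V(21): 22 → W
O(14)+A(0): 14 → O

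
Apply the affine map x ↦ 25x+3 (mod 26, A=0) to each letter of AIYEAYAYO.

DVFZDFDFP

A(0): 25·0+3=3 → D
I(8): 25·8+3=203≡21 → V
Y(24): 25·24+3=603≡5 → F
E(4): 25·4+3=103≡25 → Z
A(0): 25·0+3=3 → D
Y(24): 25·24+3=603≡5 → F
A(0): 25·0+3=3 → D
Y(24): 25·24+3=603≡5 → F
O(14): 25·14+3=353≡15 → P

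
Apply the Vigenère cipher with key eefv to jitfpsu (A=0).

Repeat the key across the message: eefveef
j(9)+e(4): 13 → n
i(8)+e(4): 12 → m
t(19)+f(5): 24 → y
f(5)+v(21): 26≡0 → a
p(15)+e(4): 19 → t
s(18)+e(4): 22 → w
u(20)+f(5): 25 → z

nmyatwz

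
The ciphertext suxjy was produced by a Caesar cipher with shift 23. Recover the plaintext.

vxamb

s(18): 18−23=-5≡21 → v
u(20): 20−23=-3≡23 → x
x(23): 23−23=0 → a
j(9): 9−23=-14≡12 → m
y(24): 24−23=1 → b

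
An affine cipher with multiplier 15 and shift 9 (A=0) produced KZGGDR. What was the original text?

The inverse of 15 mod 26 is 7, since 15·7=105≡1. Apply D(y)=7·(y−9) mod 26:
K(10): 7·(10−9)=7 → H
Z(25): 7·(25−9)=112≡8 → I
G(6): 7·(6−9)=-21≡5 → F
G(6): 7·(6−9)=-21≡5 → F
D(3): 7·(3−9)=-42≡10 → K
R(17): 7·(17−9)=56≡4 → E

HIFFKE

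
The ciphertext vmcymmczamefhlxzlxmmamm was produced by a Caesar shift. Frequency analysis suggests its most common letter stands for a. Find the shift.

12

The most frequent ciphertext letter is m (appears 8 times).
m is position 12; a is position 0.
Shift = 12.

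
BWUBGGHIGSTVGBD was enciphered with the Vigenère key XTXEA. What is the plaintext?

EDXXGJOLCSWCJXD

Repeat the key across the ciphertext: XTXEAXTXEAXTXEA
B(1)−X(23): -22≡4 → E
W(22)−T(19): 3 → D
U(20)−X(23): -3≡23 → X
B(1)−E(4): -3≡23 → X
G(6)−A(0): 6 → G
G(6)−X(23): -17≡9 → J
H(7)−T(19): -12≡14 → O
I(8)−X(23): -15≡11 → L
G(6)−E(4): 2 → C
S(18)−A(0): 18 → S
T(19)−X(23): -4≡22 → W
V(21)−T(19): 2 → C
G(6)−X(23): -17≡9 → J
B(1)−E(4): -3≡23 → X
D(3)−A(0): 3 → D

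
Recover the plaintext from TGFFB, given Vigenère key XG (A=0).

WAIZE

Repeat the key across the ciphertext: XGXGX
T(19)−X(23): -4≡22 → W
G(6)−G(6): 0 → A
F(5)−X(23): -18≡8 → I
F(5)−G(6): -1≡25 → Z
B(1)−X(23): -22≡4 → E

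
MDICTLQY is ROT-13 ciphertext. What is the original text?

ZQVPGYDL

M(12): 12−13=-1≡25 → Z
D(3): 3−13=-10≡16 → Q
I(8): 8−13=-5≡21 → V
C(2): 2−13=-11≡15 → P
T(19): 19−13=6 → G
L(11): 11−13=-2≡24 → Y
Q(16): 16−13=3 → D
Y(24): 24−13=11 → L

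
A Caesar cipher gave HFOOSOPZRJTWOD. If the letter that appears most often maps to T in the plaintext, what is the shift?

The most frequent ciphertext letter is O (appears 4 times).
O is position 14; T is position 19.
Shift = -5≡21.

21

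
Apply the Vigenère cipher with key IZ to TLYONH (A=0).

BKGNVG

Repeat the key across the message: IZIZIZ
T(19)+I(8): 27≡1 → B
L(11)+Z(25): 36≡10 → K
Y(24)+I(8): 32≡6 → G
O(14)+Z(25): 39≡13 → N
N(13)+I(8): 21 → V
H(7)+Z(25): 32≡6 → G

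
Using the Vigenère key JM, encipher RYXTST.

AKGFBF

Repeat the key across the message: JMJMJM
R(17)+J(9): 26≡0 → A
Y(24)+M(12): 36≡10 → K
X(23)+J(9): 32≡6 → G
T(19)+M(12): 31≡5 → F
S(18)+J(9): 27≡1 → B
T(19)+M(12): 31≡5 → F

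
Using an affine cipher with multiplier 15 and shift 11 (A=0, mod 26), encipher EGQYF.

E(4): 15·4+11=71≡19 → T
G(6): 15·6+11=101≡23 → X
Q(16): 15·16+11=251≡17 → R
Y(24): 15·24+11=371≡7 → H
F(5): 15·5+11=86≡8 → I

TXRHI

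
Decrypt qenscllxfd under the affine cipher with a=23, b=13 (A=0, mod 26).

The inverse of 23 mod 26 is 17, since 23·17=391≡1. Apply D(y)=17·(y−13) mod 26:
q(16): 17·(16−13)=51≡25 → z
e(4): 17·(4−13)=-153≡3 → d
n(13): 17·(13−13)=0 → a
s(18): 17·(18−13)=85≡7 → h
c(2): 17·(2−13)=-187≡21 → v
l(11): 17·(11−13)=-34≡18 → s
l(11): 17·(11−13)=-34≡18 → s
x(23): 17·(23−13)=170≡14 → o
f(5): 17·(5−13)=-136≡20 → u
d(3): 17·(3−13)=-170≡12 → m

zdahvssoum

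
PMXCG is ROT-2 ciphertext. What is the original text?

NKVAE

P(15): 15−2=13 → N
M(12): 12−2=10 → K
X(23): 23−2=21 → V
C(2): 2−2=0 → A
G(6): 6−2=4 → E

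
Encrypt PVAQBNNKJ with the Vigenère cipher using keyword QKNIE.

Repeat the key across the message: QKNIEQKNI
P(15)+Q(16): 31≡5 → F
V(21)+K(10): 31≡5 → F
A(0)+N(13): 13 → N
Q(16)+I(8): 24 → Y
B(1)+E(4): 5 → F
N(13)+Q(16): 29≡3 → D
N(13)+K(10): 23 → X
K(10)+N(13): 23 → X
J(9)+I(8): 17 → R

FFNYFDXXR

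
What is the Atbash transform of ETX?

VGC

E(4) → V(21)
T(19) → G(6)
X(23) → C(2)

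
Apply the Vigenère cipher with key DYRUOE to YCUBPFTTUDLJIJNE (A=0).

BALVDJWRLXZNLHEY

Repeat the key across the message: DYRUOEDYRUOEDYRU
Y(24)+D(3): 27≡1 → B
C(2)+Y(24): 26≡0 → A
U(20)+R(17): 37≡11 → L
B(1)+U(20): 21 → V
P(15)+O(14): 29≡3 → D
F(5)+E(4): 9 → J
T(19)+D(3): 22 → W
T(19)+Y(24): 43≡17 → R
U(20)+R(17): 37≡11 → L
D(3)+U(20): 23 → X
L(11)+O(14): 25 → Z
J(9)+E(4): 13 → N
I(8)+D(3): 11 → L
J(9)+Y(24): 33≡7 → H
N(13)+R(17): 30≡4 → E
E(4)+U(20): 24 → Y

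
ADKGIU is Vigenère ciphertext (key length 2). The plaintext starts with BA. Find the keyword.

Subtract each crib letter from the matching ciphertext letter (mod 26):
A(0)−B(1)=-1≡25 → Z
D(3)−A(0)=3 → D

ZD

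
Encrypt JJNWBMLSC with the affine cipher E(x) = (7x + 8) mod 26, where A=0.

J(9): 7·9+8=71≡19 → T
J(9): 7·9+8=71≡19 → T
N(13): 7·13+8=99≡21 → V
W(22): 7·22+8=162≡6 → G
B(1): 7·1+8=15 → P
M(12): 7·12+8=92≡14 → O
L(11): 7·11+8=85≡7 → H
S(18): 7·18+8=134≡4 → E
C(2): 7·2+8=22 → W

TTVGPOHEW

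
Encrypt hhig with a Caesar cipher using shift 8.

ppqo

h(7): 7+8=15 → p
h(7): 7+8=15 → p
i(8): 8+8=16 → q
g(6): 6+8=14 → o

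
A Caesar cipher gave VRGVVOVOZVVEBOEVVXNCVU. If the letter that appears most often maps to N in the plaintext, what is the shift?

8

The most frequent ciphertext letter is V (appears 9 times).
V is position 21; N is position 13.
Shift = 8.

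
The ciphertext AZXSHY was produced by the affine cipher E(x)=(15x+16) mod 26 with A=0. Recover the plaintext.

SLXOPE

The inverse of 15 mod 26 is 7, since 15·7=105≡1. Apply D(y)=7·(y−16) mod 26:
A(0): 7·(0−16)=-112≡18 → S
Z(25): 7·(25−16)=63≡11 → L
X(23): 7·(23−16)=49≡23 → X
S(18): 7·(18−16)=14 → O
H(7): 7·(7−16)=-63≡15 → P
Y(24): 7·(24−16)=56≡4 → E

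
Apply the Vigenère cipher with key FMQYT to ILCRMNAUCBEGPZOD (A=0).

Repeat the key across the message: FMQYTFMQYTFMQYTF
I(8)+F(5): 13 → N
L(11)+M(12): 23 → X
C(2)+Q(16): 18 → S
R(17)+Y(24): 41≡15 → P
M(12)+T(19): 31≡5 → F
N(13)+F(5): 18 → S
A(0)+M(12): 12 → M
U(20)+Q(16): 36≡10 → K
C(2)+Y(24): 26≡0 → A
B(1)+T(19): 20 → U
E(4)+F(5): 9 → J
G(6)+M(12): 18 → S
P(15)+Q(16): 31≡5 → F
Z(25)+Y(24): 49≡23 → X
O(14)+T(19): 33≡7 → H
D(3)+F(5): 8 → I

NXSPFSMKAUJSFXHI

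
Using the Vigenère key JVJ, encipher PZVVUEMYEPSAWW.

YUEEPNVTNYNJFR

Repeat the key across the message: JVJJVJJVJJVJJV
P(15)+J(9): 24 → Y
Z(25)+V(21): 46≡20 → U
V(21)+J(9): 30≡4 → E
V(21)+J(9): 30≡4 → E
U(20)+V(21): 41≡15 → P
E(4)+J(9): 13 → N
M(12)+J(9): 21 → V
Y(24)+V(21): 45≡19 → T
E(4)+J(9): 13 → N
P(15)+J(9): 24 → Y
S(18)+V(21): 39≡13 → N
A(0)+J(9): 9 → J
W(22)+J(9): 31≡5 → F
W(22)+V(21): 43≡17 → R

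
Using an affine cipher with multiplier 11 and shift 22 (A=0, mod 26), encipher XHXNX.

X(23): 11·23+22=275≡15 → P
H(7): 11·7+22=99≡21 → V
X(23): 11·23+22=275≡15 → P
N(13): 11·13+22=165≡9 → J
X(23): 11·23+22=275≡15 → P

PVPJP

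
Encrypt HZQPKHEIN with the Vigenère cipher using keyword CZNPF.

Repeat the key across the message: CZNPFCZNP
H(7)+C(2): 9 → J
Z(25)+Z(25): 50≡24 → Y
Q(16)+N(13): 29≡3 → D
P(15)+P(15): 30≡4 → E
K(10)+F(5): 15 → P
H(7)+C(2): 9 → J
E(4)+Z(25): 29≡3 → D
I(8)+N(13): 21 → V
N(13)+P(15): 28≡2 → C

JYDEPJDVC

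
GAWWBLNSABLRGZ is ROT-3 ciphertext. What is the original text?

DXTTYIKPXYIODW

G(6): 6−3=3 → D
A(0): 0−3=-3≡23 → X
W(22): 22−3=19 → T
W(22): 22−3=19 → T
B(1): 1−3=-2≡24 → Y
L(11): 11−3=8 → I
N(13): 13−3=10 → K
S(18): 18−3=15 → P
A(0): 0−3=-3≡23 → X
B(1): 1−3=-2≡24 → Y
L(11): 11−3=8 → I
R(17): 17−3=14 → O
G(6): 6−3=3 → D
Z(25): 25−3=22 → W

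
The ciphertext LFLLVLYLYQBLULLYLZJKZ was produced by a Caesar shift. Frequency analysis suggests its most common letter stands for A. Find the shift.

The most frequent ciphertext letter is L (appears 9 times).
L is position 11; A is position 0.
Shift = 11.

11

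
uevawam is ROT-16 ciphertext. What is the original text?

u(20): 20−16=4 → e
e(4): 4−16=-12≡14 → o
v(21): 21−16=5 → f
a(0): 0−16=-16≡10 → k
w(22): 22−16=6 → g
a(0): 0−16=-16≡10 → k
m(12): 12−16=-4≡22 → w

eofkgkw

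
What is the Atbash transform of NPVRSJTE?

N(13) → M(12)
P(15) → K(10)
V(21) → E(4)
R(17) → I(8)
S(18) → H(7)
J(9) → Q(16)
T(19) → G(6)
E(4) → V(21)

MKEIHQGV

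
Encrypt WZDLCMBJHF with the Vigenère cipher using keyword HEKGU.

Repeat the key across the message: HEKGUHEKGU
W(22)+H(7): 29≡3 → D
Z(25)+E(4): 29≡3 → D
D(3)+K(10): 13 → N
L(11)+G(6): 17 → R
C(2)+U(20): 22 → W
M(12)+H(7): 19 → T
B(1)+E(4): 5 → F
J(9)+K(10): 19 → T
H(7)+G(6): 13 → N
F(5)+U(20): 25 → Z

DDNRWTFTNZ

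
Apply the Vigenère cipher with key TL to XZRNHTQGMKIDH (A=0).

Repeat the key across the message: TLTLTLTLTLTLT
X(23)+T(19): 42≡16 → Q
Z(25)+L(11): 36≡10 → K
R(17)+T(19): 36≡10 → K
N(13)+L(11): 24 → Y
H(7)+T(19): 26≡0 → A
T(19)+L(11): 30≡4 → E
Q(16)+T(19): 35≡9 → J
G(6)+L(11): 17 → R
M(12)+T(19): 31≡5 → F
K(10)+L(11): 21 → V
I(8)+T(19): 27≡1 → B
D(3)+L(11): 14 → O
H(7)+T(19): 26≡0 → A

QKKYAEJRFVBOA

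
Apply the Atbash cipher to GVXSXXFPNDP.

TECHCCUKMWK

G(6) → T(19)
V(21) → E(4)
X(23) → C(2)
S(18) → H(7)
X(23) → C(2)
X(23) → C(2)
F(5) → U(20)
P(15) → K(10)
N(13) → M(12)
D(3) → W(22)
P(15) → K(10)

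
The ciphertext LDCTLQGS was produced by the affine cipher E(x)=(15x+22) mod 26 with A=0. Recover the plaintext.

BXQFBKSY

The inverse of 15 mod 26 is 7, since 15·7=105≡1. Apply D(y)=7·(y−22) mod 26:
L(11): 7·(11−22)=-77≡1 → B
D(3): 7·(3−22)=-133≡23 → X
C(2): 7·(2−22)=-140≡16 → Q
T(19): 7·(19−22)=-21≡5 → F
L(11): 7·(11−22)=-77≡1 → B
Q(16): 7·(16−22)=-42≡10 → K
G(6): 7·(6−22)=-112≡18 → S
S(18): 7·(18−22)=-28≡24 → Y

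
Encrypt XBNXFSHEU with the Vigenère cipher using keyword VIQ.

SJDSNICMK

Repeat the key across the message: VIQVIQVIQ
X(23)+V(21): 44≡18 → S
B(1)+I(8): 9 → J
N(13)+Q(16): 29≡3 → D
X(23)+V(21): 44≡18 → S
F(5)+I(8): 13 → N
S(18)+Q(16): 34≡8 → I
H(7)+V(21): 28≡2 → C
E(4)+I(8): 12 → M
U(20)+Q(16): 36≡10 → K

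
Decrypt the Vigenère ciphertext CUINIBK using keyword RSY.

LCKWQDT

Repeat the key across the ciphertext: RSYRSYR
C(2)−R(17): -15≡11 → L
U(20)−S(18): 2 → C
I(8)−Y(24): -16≡10 → K
N(13)−R(17): -4≡22 → W
I(8)−S(18): -10≡16 → Q
B(1)−Y(24): -23≡3 → D
K(10)−R(17): -7≡19 → T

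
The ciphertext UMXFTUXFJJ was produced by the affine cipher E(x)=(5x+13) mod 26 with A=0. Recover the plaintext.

RFCOWRCOUU

The inverse of 5 mod 26 is 21, since 5·21=105≡1. Apply D(y)=21·(y−13) mod 26:
U(20): 21·(20−13)=147≡17 → R
M(12): 21·(12−13)=-21≡5 → F
X(23): 21·(23−13)=210≡2 → C
F(5): 21·(5−13)=-168≡14 → O
T(19): 21·(19−13)=126≡22 → W
U(20): 21·(20−13)=147≡17 → R
X(23): 21·(23−13)=210≡2 → C
F(5): 21·(5−13)=-168≡14 → O
J(9): 21·(9−13)=-84≡20 → U
J(9): 21·(9−13)=-84≡20 → U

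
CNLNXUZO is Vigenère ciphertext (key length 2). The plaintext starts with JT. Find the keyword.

TU

Subtract each crib letter from the matching ciphertext letter (mod 26):
C(2)−J(9)=-7≡19 → T
N(13)−T(19)=-6≡20 → U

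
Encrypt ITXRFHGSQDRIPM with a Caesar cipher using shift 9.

RCGAOQPBZMARYV

I(8): 8+9=17 → R
T(19): 19+9=28≡2 → C
X(23): 23+9=32≡6 → G
R(17): 17+9=26≡0 → A
F(5): 5+9=14 → O
H(7): 7+9=16 → Q
G(6): 6+9=15 → P
S(18): 18+9=27≡1 → B
Q(16): 16+9=25 → Z
D(3): 3+9=12 → M
R(17): 17+9=26≡0 → A
I(8): 8+9=17 → R
P(15): 15+9=24 → Y
M(12): 12+9=21 → V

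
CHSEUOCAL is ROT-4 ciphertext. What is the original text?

C(2): 2−4=-2≡24 → Y
H(7): 7−4=3 → D
S(18): 18−4=14 → O
E(4): 4−4=0 → A
U(20): 20−4=16 → Q
O(14): 14−4=10 → K
C(2): 2−4=-2≡24 → Y
A(0): 0−4=-4≡22 → W
L(11): 11−4=7 → H

YDOAQKYWH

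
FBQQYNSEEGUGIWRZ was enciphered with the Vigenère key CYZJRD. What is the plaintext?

Repeat the key across the ciphertext: CYZJRDCYZJRDCYZJ
F(5)−C(2): 3 → D
B(1)−Y(24): -23≡3 → D
Q(16)−Z(25): -9≡17 → R
Q(16)−J(9): 7 → H
Y(24)−R(17): 7 → H
N(13)−D(3): 10 → K
S(18)−C(2): 16 → Q
E(4)−Y(24): -20≡6 → G
E(4)−Z(25): -21≡5 → F
G(6)−J(9): -3≡23 → X
U(20)−R(17): 3 → D
G(6)−D(3): 3 → D
I(8)−C(2): 6 → G
W(22)−Y(24): -2≡24 → Y
R(17)−Z(25): -8≡18 → S
Z(25)−J(9): 16 → Q

DDRHHKQGFXDDGYSQ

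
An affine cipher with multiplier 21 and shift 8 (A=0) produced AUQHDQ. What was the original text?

The inverse of 21 mod 26 is 5, since 21·5=105≡1. Apply D(y)=5·(y−8) mod 26:
A(0): 5·(0−8)=-40≡12 → M
U(20): 5·(20−8)=60≡8 → I
Q(16): 5·(16−8)=40≡14 → O
H(7): 5·(7−8)=-5≡21 → V
D(3): 5·(3−8)=-25≡1 → B
Q(16): 5·(16−8)=40≡14 → O

MIOVBO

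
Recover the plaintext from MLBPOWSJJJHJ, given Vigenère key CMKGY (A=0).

Repeat the key across the ciphertext: CMKGYCMKGYCM
M(12)−C(2): 10 → K
L(11)−M(12): -1≡25 → Z
B(1)−K(10): -9≡17 → R
P(15)−G(6): 9 → J
O(14)−Y(24): -10≡16 → Q
W(22)−C(2): 20 → U
S(18)−M(12): 6 → G
J(9)−K(10): -1≡25 → Z
J(9)−G(6): 3 → D
J(9)−Y(24): -15≡11 → L
H(7)−C(2): 5 → F
J(9)−M(12): -3≡23 → X

KZRJQUGZDLFX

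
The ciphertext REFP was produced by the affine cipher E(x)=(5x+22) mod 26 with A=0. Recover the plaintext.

ZMHJ

The inverse of 5 mod 26 is 21, since 5·21=105≡1. Apply D(y)=21·(y−22) mod 26:
R(17): 21·(17−22)=-105≡25 → Z
E(4): 21·(4−22)=-378≡12 → M
F(5): 21·(5−22)=-357≡7 → H
P(15): 21·(15−22)=-147≡9 → J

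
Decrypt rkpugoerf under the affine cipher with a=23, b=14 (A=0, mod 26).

The inverse of 23 mod 26 is 17, since 23·17=391≡1. Apply D(y)=17·(y−14) mod 26:
r(17): 17·(17−14)=51≡25 → z
k(10): 17·(10−14)=-68≡10 → k
p(15): 17·(15−14)=17 → r
u(20): 17·(20−14)=102≡24 → y
g(6): 17·(6−14)=-136≡20 → u
o(14): 17·(14−14)=0 → a
e(4): 17·(4−14)=-170≡12 → m
r(17): 17·(17−14)=51≡25 → z
f(5): 17·(5−14)=-153≡3 → d

zkryuamzd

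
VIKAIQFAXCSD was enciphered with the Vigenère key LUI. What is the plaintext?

KOCPOIUGPRYV

Repeat the key across the ciphertext: LUILUILUILUI
V(21)−L(11): 10 → K
I(8)−U(20): -12≡14 → O
K(10)−I(8): 2 → C
A(0)−L(11): -11≡15 → P
I(8)−U(20): -12≡14 → O
Q(16)−I(8): 8 → I
F(5)−L(11): -6≡20 → U
A(0)−U(20): -20≡6 → G
X(23)−I(8): 15 → P
C(2)−L(11): -9≡17 → R
S(18)−U(20): -2≡24 → Y
D(3)−I(8): -5≡21 → V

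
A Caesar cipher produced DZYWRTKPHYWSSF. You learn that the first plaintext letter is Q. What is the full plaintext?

QMLJEGXCULJFFS

From the crib: D(3)−Q(16)=-13≡13, so the shift is 13.
Subtract 13 from each ciphertext letter:
D(3): 3−13=-10≡16 → Q
Z(25): 25−13=12 → M
Y(24): 24−13=11 → L
W(22): 22−13=9 → J
R(17): 17−13=4 → E
T(19): 19−13=6 → G
K(10): 10−13=-3≡23 → X
P(15): 15−13=2 → C
H(7): 7−13=-6≡20 → U
Y(24): 24−13=11 → L
W(22): 22−13=9 → J
S(18): 18−13=5 → F
S(18): 18−13=5 → F
F(5): 5−13=-8≡18 → S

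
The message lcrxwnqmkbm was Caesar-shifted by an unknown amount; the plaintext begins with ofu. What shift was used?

From the crib: l(11)−o(14)=-3≡23, so the shift is 23.

23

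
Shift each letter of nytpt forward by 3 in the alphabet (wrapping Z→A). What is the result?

qbwsw

n(13): 13+3=16 → q
y(24): 24+3=27≡1 → b
t(19): 19+3=22 → w
p(15): 15+3=18 → s
t(19): 19+3=22 → w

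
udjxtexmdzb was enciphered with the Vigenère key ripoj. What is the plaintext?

dvujknpxpqk

Repeat the key across the ciphertext: ripojripojr
u(20)−r(17): 3 → d
d(3)−i(8): -5≡21 → v
j(9)−p(15): -6≡20 → u
x(23)−o(14): 9 → j
t(19)−j(9): 10 → k
e(4)−r(17): -13≡13 → n
x(23)−i(8): 15 → p
m(12)−p(15): -3≡23 → x
d(3)−o(14): -11≡15 → p
z(25)−j(9): 16 → q
b(1)−r(17): -16≡10 → k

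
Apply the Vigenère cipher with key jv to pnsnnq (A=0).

yibiwl

Repeat the key across the message: jvjvjv
p(15)+j(9): 24 → y
n(13)+v(21): 34≡8 → i
s(18)+j(9): 27≡1 → b
n(13)+v(21): 34≡8 → i
n(13)+j(9): 22 → w
q(16)+v(21): 37≡11 → l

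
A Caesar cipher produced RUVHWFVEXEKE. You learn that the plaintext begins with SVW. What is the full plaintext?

From the crib: R(17)−S(18)=-1≡25, so the shift is 25.
Subtract 25 from each ciphertext letter:
R(17): 17−25=-8≡18 → S
U(20): 20−25=-5≡21 → V
V(21): 21−25=-4≡22 → W
H(7): 7−25=-18≡8 → I
W(22): 22−25=-3≡23 → X
F(5): 5−25=-20≡6 → G
V(21): 21−25=-4≡22 → W
E(4): 4−25=-21≡5 → F
X(23): 23−25=-2≡24 → Y
E(4): 4−25=-21≡5 → F
K(10): 10−25=-15≡11 → L
E(4): 4−25=-21≡5 → F

SVWIXGWFYFLF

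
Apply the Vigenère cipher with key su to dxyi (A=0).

vrqc

Repeat the key across the message: susu
d(3)+s(18): 21 → v
x(23)+u(20): 43≡17 → r
y(24)+s(18): 42≡16 → q
i(8)+u(20): 28≡2 → c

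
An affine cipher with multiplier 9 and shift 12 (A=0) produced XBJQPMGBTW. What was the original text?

HTRMJAITVE

The inverse of 9 mod 26 is 3, since 9·3=27≡1. Apply D(y)=3·(y−12) mod 26:
X(23): 3·(23−12)=33≡7 → H
B(1): 3·(1−12)=-33≡19 → T
J(9): 3·(9−12)=-9≡17 → R
Q(16): 3·(16−12)=12 → M
P(15): 3·(15−12)=9 → J
M(12): 3·(12−12)=0 → A
G(6): 3·(6−12)=-18≡8 → I
B(1): 3·(1−12)=-33≡19 → T
T(19): 3·(19−12)=21 → V
W(22): 3·(22−12)=30≡4 → E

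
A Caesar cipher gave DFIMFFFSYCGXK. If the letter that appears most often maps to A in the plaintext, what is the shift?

The most frequent ciphertext letter is F (appears 4 times).
F is position 5; A is position 0.
Shift = 5.

5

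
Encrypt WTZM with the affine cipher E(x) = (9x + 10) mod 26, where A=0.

AZBO

W(22): 9·22+10=208≡0 → A
T(19): 9·19+10=181≡25 → Z
Z(25): 9·25+10=235≡1 → B
M(12): 9·12+10=118≡14 → O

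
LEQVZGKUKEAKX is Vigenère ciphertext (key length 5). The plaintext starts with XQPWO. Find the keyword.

Subtract each crib letter from the matching ciphertext letter (mod 26):
L(11)−X(23)=-12≡14 → O
E(4)−Q(16)=-12≡14 → O
Q(16)−P(15)=1 → B
V(21)−W(22)=-1≡25 → Z
Z(25)−O(14)=11 → L

OOBZL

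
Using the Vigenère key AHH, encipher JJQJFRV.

JQXJMYV

Repeat the key across the message: AHHAHHA
J(9)+A(0): 9 → J
J(9)+H(7): 16 → Q
Q(16)+H(7): 23 → X
J(9)+A(0): 9 → J
F(5)+H(7): 12 → M
R(17)+H(7): 24 → Y
V(21)+A(0): 21 → V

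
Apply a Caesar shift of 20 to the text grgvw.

alapq

g(6): 6+20=26≡0 → a
r(17): 17+20=37≡11 → l
g(6): 6+20=26≡0 → a
v(21): 21+20=41≡15 → p
w(22): 22+20=42≡16 → q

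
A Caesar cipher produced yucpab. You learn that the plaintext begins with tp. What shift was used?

5

From the crib: y(24)−t(19)=5, so the shift is 5.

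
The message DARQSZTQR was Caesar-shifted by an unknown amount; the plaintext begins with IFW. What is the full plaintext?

IFWVXEYVW

From the crib: D(3)−I(8)=-5≡21, so the shift is 21.
Subtract 21 from each ciphertext letter:
D(3): 3−21=-18≡8 → I
A(0): 0−21=-21≡5 → F
R(17): 17−21=-4≡22 → W
Q(16): 16−21=-5≡21 → V
S(18): 18−21=-3≡23 → X
Z(25): 25−21=4 → E
T(19): 19−21=-2≡24 → Y
Q(16): 16−21=-5≡21 → V
R(17): 17−21=-4≡22 → W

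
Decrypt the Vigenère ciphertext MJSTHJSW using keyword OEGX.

YFMWTFMZ

Repeat the key across the ciphertext: OEGXOEGX
M(12)−O(14): -2≡24 → Y
J(9)−E(4): 5 → F
S(18)−G(6): 12 → M
T(19)−X(23): -4≡22 → W
H(7)−O(14): -7≡19 → T
J(9)−E(4): 5 → F
S(18)−G(6): 12 → M
W(22)−X(23): -1≡25 → Z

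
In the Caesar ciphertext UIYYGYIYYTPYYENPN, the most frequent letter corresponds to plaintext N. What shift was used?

The most frequent ciphertext letter is Y (appears 7 times).
Y is position 24; N is position 13.
Shift = 11.

11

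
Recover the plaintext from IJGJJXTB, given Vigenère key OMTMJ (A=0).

Repeat the key across the ciphertext: OMTMJOMT
I(8)−O(14): -6≡20 → U
J(9)−M(12): -3≡23 → X
G(6)−T(19): -13≡13 → N
J(9)−M(12): -3≡23 → X
J(9)−J(9): 0 → A
X(23)−O(14): 9 → J
T(19)−M(12): 7 → H
B(1)−T(19): -18≡8 → I

UXNXAJHI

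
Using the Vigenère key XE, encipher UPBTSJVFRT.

Repeat the key across the message: XEXEXEXEXE
U(20)+X(23): 43≡17 → R
P(15)+E(4): 19 → T
B(1)+X(23): 24 → Y
T(19)+E(4): 23 → X
S(18)+X(23): 41≡15 → P
J(9)+E(4): 13 → N
V(21)+X(23): 44≡18 → S
F(5)+E(4): 9 → J
R(17)+X(23): 40≡14 → O
T(19)+E(4): 23 → X

RTYXPNSJOX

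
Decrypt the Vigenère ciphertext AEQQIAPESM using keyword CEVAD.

YAVQFYLJSJ

Repeat the key across the ciphertext: CEVADCEVAD
A(0)−C(2): -2≡24 → Y
E(4)−E(4): 0 → A
Q(16)−V(21): -5≡21 → V
Q(16)−A(0): 16 → Q
I(8)−D(3): 5 → F
A(0)−C(2): -2≡24 → Y
P(15)−E(4): 11 → L
E(4)−V(21): -17≡9 → J
S(18)−A(0): 18 → S
M(12)−D(3): 9 → J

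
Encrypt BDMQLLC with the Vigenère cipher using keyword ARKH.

BUWXLCM

Repeat the key across the message: ARKHARK
B(1)+A(0): 1 → B
D(3)+R(17): 20 → U
M(12)+K(10): 22 → W
Q(16)+H(7): 23 → X
L(11)+A(0): 11 → L
L(11)+R(17): 28≡2 → C
C(2)+K(10): 12 → M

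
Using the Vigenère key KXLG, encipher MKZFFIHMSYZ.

Repeat the key across the message: KXLGKXLGKXL
M(12)+K(10): 22 → W
K(10)+X(23): 33≡7 → H
Z(25)+L(11): 36≡10 → K
F(5)+G(6): 11 → L
F(5)+K(10): 15 → P
I(8)+X(23): 31≡5 → F
H(7)+L(11): 18 → S
M(12)+G(6): 18 → S
S(18)+K(10): 28≡2 → C
Y(24)+X(23): 47≡21 → V
Z(25)+L(11): 36≡10 → K

WHKLPFSSCVK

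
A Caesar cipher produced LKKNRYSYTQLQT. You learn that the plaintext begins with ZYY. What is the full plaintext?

From the crib: L(11)−Z(25)=-14≡12, so the shift is 12.
Subtract 12 from each ciphertext letter:
L(11): 11−12=-1≡25 → Z
K(10): 10−12=-2≡24 → Y
K(10): 10−12=-2≡24 → Y
N(13): 13−12=1 → B
R(17): 17−12=5 → F
Y(24): 24−12=12 → M
S(18): 18−12=6 → G
Y(24): 24−12=12 → M
T(19): 19−12=7 → H
Q(16): 16−12=4 → E
L(11): 11−12=-1≡25 → Z
Q(16): 16−12=4 → E
T(19): 19−12=7 → H

ZYYBFMGMHEZEH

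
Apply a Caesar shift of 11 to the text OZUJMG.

O(14): 14+11=25 → Z
Z(25): 25+11=36≡10 → K
U(20): 20+11=31≡5 → F
J(9): 9+11=20 → U
M(12): 12+11=23 → X
G(6): 6+11=17 → R

ZKFUXR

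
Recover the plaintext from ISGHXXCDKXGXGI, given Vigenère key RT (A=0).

RZPOGELKTEPEPP

Repeat the key across the ciphertext: RTRTRTRTRTRTRT
I(8)−R(17): -9≡17 → R
S(18)−T(19): -1≡25 → Z
G(6)−R(17): -11≡15 → P
H(7)−T(19): -12≡14 → O
X(23)−R(17): 6 → G
X(23)−T(19): 4 → E
C(2)−R(17): -15≡11 → L
D(3)−T(19): -16≡10 → K
K(10)−R(17): -7≡19 → T
X(23)−T(19): 4 → E
G(6)−R(17): -11≡15 → P
X(23)−T(19): 4 → E
G(6)−R(17): -11≡15 → P
I(8)−T(19): -11≡15 → P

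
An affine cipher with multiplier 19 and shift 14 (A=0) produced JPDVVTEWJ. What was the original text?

XLJZZDUKX

The inverse of 19 mod 26 is 11, since 19·11=209≡1. Apply D(y)=11·(y−14) mod 26:
J(9): 11·(9−14)=-55≡23 → X
P(15): 11·(15−14)=11 → L
D(3): 11·(3−14)=-121≡9 → J
V(21): 11·(21−14)=77≡25 → Z
V(21): 11·(21−14)=77≡25 → Z
T(19): 11·(19−14)=55≡3 → D
E(4): 11·(4−14)=-110≡20 → U
W(22): 11·(22−14)=88≡10 → K
J(9): 11·(9−14)=-55≡23 → X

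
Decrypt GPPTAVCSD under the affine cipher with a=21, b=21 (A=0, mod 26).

The inverse of 21 mod 26 is 5, since 21·5=105≡1. Apply D(y)=5·(y−21) mod 26:
G(6): 5·(6−21)=-75≡3 → D
P(15): 5·(15−21)=-30≡22 → W
P(15): 5·(15−21)=-30≡22 → W
T(19): 5·(19−21)=-10≡16 → Q
A(0): 5·(0−21)=-105≡25 → Z
V(21): 5·(21−21)=0 → A
C(2): 5·(2−21)=-95≡9 → J
S(18): 5·(18−21)=-15≡11 → L
D(3): 5·(3−21)=-90≡14 → O

DWWQZAJLO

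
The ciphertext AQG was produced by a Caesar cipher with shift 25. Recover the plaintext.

A(0): 0−25=-25≡1 → B
Q(16): 16−25=-9≡17 → R
G(6): 6−25=-19≡7 → H

BRH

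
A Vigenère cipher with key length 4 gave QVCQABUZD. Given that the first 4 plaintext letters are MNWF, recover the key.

EIGL

Subtract each crib letter from the matching ciphertext letter (mod 26):
Q(16)−M(12)=4 → E
V(21)−N(13)=8 → I
C(2)−W(22)=-20≡6 → G
Q(16)−F(5)=11 → L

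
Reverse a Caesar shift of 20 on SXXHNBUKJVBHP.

YDDNTHAQPBHNV

S(18): 18−20=-2≡24 → Y
X(23): 23−20=3 → D
X(23): 23−20=3 → D
H(7): 7−20=-13≡13 → N
N(13): 13−20=-7≡19 → T
B(1): 1−20=-19≡7 → H
U(20): 20−20=0 → A
K(10): 10−20=-10≡16 → Q
J(9): 9−20=-11≡15 → P
V(21): 21−20=1 → B
B(1): 1−20=-19≡7 → H
H(7): 7−20=-13≡13 → N
P(15): 15−20=-5≡21 → V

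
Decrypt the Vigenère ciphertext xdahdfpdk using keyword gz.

reuixgjee

Repeat the key across the ciphertext: gzgzgzgzg
x(23)−g(6): 17 → r
d(3)−z(25): -22≡4 → e
a(0)−g(6): -6≡20 → u
h(7)−z(25): -18≡8 → i
d(3)−g(6): -3≡23 → x
f(5)−z(25): -20≡6 → g
p(15)−g(6): 9 → j
d(3)−z(25): -22≡4 → e
k(10)−g(6): 4 → e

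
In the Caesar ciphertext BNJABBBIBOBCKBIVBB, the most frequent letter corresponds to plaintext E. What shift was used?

The most frequent ciphertext letter is B (appears 9 times).
B is position 1; E is position 4.
Shift = -3≡23.

23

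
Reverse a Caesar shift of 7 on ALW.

TEP

A(0): 0−7=-7≡19 → T
L(11): 11−7=4 → E
W(22): 22−7=15 → P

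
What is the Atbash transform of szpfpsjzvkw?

s(18) → h(7)
z(25) → a(0)
p(15) → k(10)
f(5) → u(20)
p(15) → k(10)
s(18) → h(7)
j(9) → q(16)
z(25) → a(0)
v(21) → e(4)
k(10) → p(15)
w(22) → d(3)

hakukhqaepd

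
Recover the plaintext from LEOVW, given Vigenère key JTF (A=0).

CLJMD

Repeat the key across the ciphertext: JTFJT
L(11)−J(9): 2 → C
E(4)−T(19): -15≡11 → L
O(14)−F(5): 9 → J
V(21)−J(9): 12 → M
W(22)−T(19): 3 → D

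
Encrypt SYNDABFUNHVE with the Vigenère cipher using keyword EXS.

Repeat the key across the message: EXSEXSEXSEXS
S(18)+E(4): 22 → W
Y(24)+X(23): 47≡21 → V
N(13)+S(18): 31≡5 → F
D(3)+E(4): 7 → H
A(0)+X(23): 23 → X
B(1)+S(18): 19 → T
F(5)+E(4): 9 → J
U(20)+X(23): 43≡17 → R
N(13)+S(18): 31≡5 → F
H(7)+E(4): 11 → L
V(21)+X(23): 44≡18 → S
E(4)+S(18): 22 → W

WVFHXTJRFLSW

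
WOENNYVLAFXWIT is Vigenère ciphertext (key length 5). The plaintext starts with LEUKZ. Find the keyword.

Subtract each crib letter from the matching ciphertext letter (mod 26):
W(22)−L(11)=11 → L
O(14)−E(4)=10 → K
E(4)−U(20)=-16≡10 → K
N(13)−K(10)=3 → D
N(13)−Z(25)=-12≡14 → O

LKKDO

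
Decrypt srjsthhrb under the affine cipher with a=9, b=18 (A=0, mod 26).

The inverse of 9 mod 26 is 3, since 9·3=27≡1. Apply D(y)=3·(y−18) mod 26:
s(18): 3·(18−18)=0 → a
r(17): 3·(17−18)=-3≡23 → x
j(9): 3·(9−18)=-27≡25 → z
s(18): 3·(18−18)=0 → a
t(19): 3·(19−18)=3 → d
h(7): 3·(7−18)=-33≡19 → t
h(7): 3·(7−18)=-33≡19 → t
r(17): 3·(17−18)=-3≡23 → x
b(1): 3·(1−18)=-51≡1 → b

axzadttxb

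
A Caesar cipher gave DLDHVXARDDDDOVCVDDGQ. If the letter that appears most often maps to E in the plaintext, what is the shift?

25

The most frequent ciphertext letter is D (appears 8 times).
D is position 3; E is position 4.
Shift = -1≡25.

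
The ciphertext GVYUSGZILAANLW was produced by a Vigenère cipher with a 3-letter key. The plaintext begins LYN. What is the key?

Subtract each crib letter from the matching ciphertext letter (mod 26):
G(6)−L(11)=-5≡21 → V
V(21)−Y(24)=-3≡23 → X
Y(24)−N(13)=11 → L

VXL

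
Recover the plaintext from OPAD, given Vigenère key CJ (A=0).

MGYU

Repeat the key across the ciphertext: CJCJ
O(14)−C(2): 12 → M
P(15)−J(9): 6 → G
A(0)−C(2): -2≡24 → Y
D(3)−J(9): -6≡20 → U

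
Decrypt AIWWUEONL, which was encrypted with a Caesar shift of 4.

A(0): 0−4=-4≡22 → W
I(8): 8−4=4 → E
W(22): 22−4=18 → S
W(22): 22−4=18 → S
U(20): 20−4=16 → Q
E(4): 4−4=0 → A
O(14): 14−4=10 → K
N(13): 13−4=9 → J
L(11): 11−4=7 → H

WESSQAKJH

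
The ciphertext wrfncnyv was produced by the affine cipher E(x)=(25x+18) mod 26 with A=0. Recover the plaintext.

wbnfqfux

The inverse of 25 mod 26 is 25, since 25·25=625≡1. Apply D(y)=25·(y−18) mod 26:
w(22): 25·(22−18)=100≡22 → w
r(17): 25·(17−18)=-25≡1 → b
f(5): 25·(5−18)=-325≡13 → n
n(13): 25·(13−18)=-125≡5 → f
c(2): 25·(2−18)=-400≡16 → q
n(13): 25·(13−18)=-125≡5 → f
y(24): 25·(24−18)=150≡20 → u
v(21): 25·(21−18)=75≡23 → x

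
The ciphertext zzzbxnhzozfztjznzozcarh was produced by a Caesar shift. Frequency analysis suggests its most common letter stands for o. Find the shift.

11

The most frequent ciphertext letter is z (appears 9 times).
z is position 25; o is position 14.
Shift = 11.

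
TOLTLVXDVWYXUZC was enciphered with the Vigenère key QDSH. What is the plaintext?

DLTMVSFWFTGQEWK

Repeat the key across the ciphertext: QDSHQDSHQDSHQDS
T(19)−Q(16): 3 → D
O(14)−D(3): 11 → L
L(11)−S(18): -7≡19 → T
T(19)−H(7): 12 → M
L(11)−Q(16): -5≡21 → V
V(21)−D(3): 18 → S
X(23)−S(18): 5 → F
D(3)−H(7): -4≡22 → W
V(21)−Q(16): 5 → F
W(22)−D(3): 19 → T
Y(24)−S(18): 6 → G
X(23)−H(7): 16 → Q
U(20)−Q(16): 4 → E
Z(25)−D(3): 22 → W
C(2)−S(18): -16≡10 → K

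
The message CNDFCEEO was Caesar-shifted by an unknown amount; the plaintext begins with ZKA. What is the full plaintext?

ZKACZBBL

From the crib: C(2)−Z(25)=-23≡3, so the shift is 3.
Subtract 3 from each ciphertext letter:
C(2): 2−3=-1≡25 → Z
N(13): 13−3=10 → K
D(3): 3−3=0 → A
F(5): 5−3=2 → C
C(2): 2−3=-1≡25 → Z
E(4): 4−3=1 → B
E(4): 4−3=1 → B
O(14): 14−3=11 → L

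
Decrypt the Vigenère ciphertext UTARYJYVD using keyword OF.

GOMMKEKQP

Repeat the key across the ciphertext: OFOFOFOFO
U(20)−O(14): 6 → G
T(19)−F(5): 14 → O
A(0)−O(14): -14≡12 → M
R(17)−F(5): 12 → M
Y(24)−O(14): 10 → K
J(9)−F(5): 4 → E
Y(24)−O(14): 10 → K
V(21)−F(5): 16 → Q
D(3)−O(14): -11≡15 → P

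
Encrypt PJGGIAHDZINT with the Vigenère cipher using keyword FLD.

UUJLTDMOCNYW

Repeat the key across the message: FLDFLDFLDFLD
P(15)+F(5): 20 → U
J(9)+L(11): 20 → U
G(6)+D(3): 9 → J
G(6)+F(5): 11 → L
I(8)+L(11): 19 → T
A(0)+D(3): 3 → D
H(7)+F(5): 12 → M
D(3)+L(11): 14 → O
Z(25)+D(3): 28≡2 → C
I(8)+F(5): 13 → N
N(13)+L(11): 24 → Y
T(19)+D(3): 22 → W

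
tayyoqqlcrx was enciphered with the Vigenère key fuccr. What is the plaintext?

Repeat the key across the ciphertext: fuccrfuccrf
t(19)−f(5): 14 → o
a(0)−u(20): -20≡6 → g
y(24)−c(2): 22 → w
y(24)−c(2): 22 → w
o(14)−r(17): -3≡23 → x
q(16)−f(5): 11 → l
q(16)−u(20): -4≡22 → w
l(11)−c(2): 9 → j
c(2)−c(2): 0 → a
r(17)−r(17): 0 → a
x(23)−f(5): 18 → s

ogwwxlwjaas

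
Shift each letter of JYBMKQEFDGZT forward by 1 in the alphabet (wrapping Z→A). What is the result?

J(9): 9+1=10 → K
Y(24): 24+1=25 → Z
B(1): 1+1=2 → C
M(12): 12+1=13 → N
K(10): 10+1=11 → L
Q(16): 16+1=17 → R
E(4): 4+1=5 → F
F(5): 5+1=6 → G
D(3): 3+1=4 → E
G(6): 6+1=7 → H
Z(25): 25+1=26≡0 → A
T(19): 19+1=20 → U

KZCNLRFGEHAU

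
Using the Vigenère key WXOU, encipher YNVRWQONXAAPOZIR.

Repeat the key across the message: WXOUWXOUWXOUWXOU
Y(24)+W(22): 46≡20 → U
N(13)+X(23): 36≡10 → K
V(21)+O(14): 35≡9 → J
R(17)+U(20): 37≡11 → L
W(22)+W(22): 44≡18 → S
Q(16)+X(23): 39≡13 → N
O(14)+O(14): 28≡2 → C
N(13)+U(20): 33≡7 → H
X(23)+W(22): 45≡19 → T
A(0)+X(23): 23 → X
A(0)+O(14): 14 → O
P(15)+U(20): 35≡9 → J
O(14)+W(22): 36≡10 → K
Z(25)+X(23): 48≡22 → W
I(8)+O(14): 22 → W
R(17)+U(20): 37≡11 → L

UKJLSNCHTXOJKWWL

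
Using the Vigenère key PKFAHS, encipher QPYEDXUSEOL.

FZDEKPJCJOS

Repeat the key across the message: PKFAHSPKFAH
Q(16)+P(15): 31≡5 → F
P(15)+K(10): 25 → Z
Y(24)+F(5): 29≡3 → D
E(4)+A(0): 4 → E
D(3)+H(7): 10 → K
X(23)+S(18): 41≡15 → P
U(20)+P(15): 35≡9 → J
S(18)+K(10): 28≡2 → C
E(4)+F(5): 9 → J
O(14)+A(0): 14 → O
L(11)+H(7): 18 → S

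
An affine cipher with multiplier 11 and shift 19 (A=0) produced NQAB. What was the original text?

QVDW

The inverse of 11 mod 26 is 19, since 11·19=209≡1. Apply D(y)=19·(y−19) mod 26:
N(13): 19·(13−19)=-114≡16 → Q
Q(16): 19·(16−19)=-57≡21 → V
A(0): 19·(0−19)=-361≡3 → D
B(1): 19·(1−19)=-342≡22 → W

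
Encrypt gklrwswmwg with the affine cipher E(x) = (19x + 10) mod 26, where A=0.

g(6): 19·6+10=124≡20 → u
k(10): 19·10+10=200≡18 → s
l(11): 19·11+10=219≡11 → l
r(17): 19·17+10=333≡21 → v
w(22): 19·22+10=428≡12 → m
s(18): 19·18+10=352≡14 → o
w(22): 19·22+10=428≡12 → m
m(12): 19·12+10=238≡4 → e
w(22): 19·22+10=428≡12 → m
g(6): 19·6+10=124≡20 → u

uslvmomemu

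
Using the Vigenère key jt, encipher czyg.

Repeat the key across the message: jtjt
c(2)+j(9): 11 → l
z(25)+t(19): 44≡18 → s
y(24)+j(9): 33≡7 → h
g(6)+t(19): 25 → z

lshz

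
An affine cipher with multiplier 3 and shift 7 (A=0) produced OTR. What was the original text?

The inverse of 3 mod 26 is 9, since 3·9=27≡1. Apply D(y)=9·(y−7) mod 26:
O(14): 9·(14−7)=63≡11 → L
T(19): 9·(19−7)=108≡4 → E
R(17): 9·(17−7)=90≡12 → M

LEM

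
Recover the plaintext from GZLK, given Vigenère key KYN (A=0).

Repeat the key across the ciphertext: KYNK
G(6)−K(10): -4≡22 → W
Z(25)−Y(24): 1 → B
L(11)−N(13): -2≡24 → Y
K(10)−K(10): 0 → A

WBYA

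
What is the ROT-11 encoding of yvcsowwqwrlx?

y(24): 24+11=35≡9 → j
v(21): 21+11=32≡6 → g
c(2): 2+11=13 → n
s(18): 18+11=29≡3 → d
o(14): 14+11=25 → z
w(22): 22+11=33≡7 → h
w(22): 22+11=33≡7 → h
q(16): 16+11=27≡1 → b
w(22): 22+11=33≡7 → h
r(17): 17+11=28≡2 → c
l(11): 11+11=22 → w
x(23): 23+11=34≡8 → i

jgndzhhbhcwi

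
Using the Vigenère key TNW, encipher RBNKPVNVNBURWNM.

Repeat the key across the message: TNWTNWTNWTNWTNW
R(17)+T(19): 36≡10 → K
B(1)+N(13): 14 → O
N(13)+W(22): 35≡9 → J
K(10)+T(19): 29≡3 → D
P(15)+N(13): 28≡2 → C
V(21)+W(22): 43≡17 → R
N(13)+T(19): 32≡6 → G
V(21)+N(13): 34≡8 → I
N(13)+W(22): 35≡9 → J
B(1)+T(19): 20 → U
U(20)+N(13): 33≡7 → H
R(17)+W(22): 39≡13 → N
W(22)+T(19): 41≡15 → P
N(13)+N(13): 26≡0 → A
M(12)+W(22): 34≡8 → I

KOJDCRGIJUHNPAI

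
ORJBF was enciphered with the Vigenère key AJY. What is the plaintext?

Repeat the key across the ciphertext: AJYAJ
O(14)−A(0): 14 → O
R(17)−J(9): 8 → I
J(9)−Y(24): -15≡11 → L
B(1)−A(0): 1 → B
F(5)−J(9): -4≡22 → W

OILBW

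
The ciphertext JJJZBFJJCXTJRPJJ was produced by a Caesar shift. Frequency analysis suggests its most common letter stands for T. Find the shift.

The most frequent ciphertext letter is J (appears 8 times).
J is position 9; T is position 19.
Shift = -10≡16.

16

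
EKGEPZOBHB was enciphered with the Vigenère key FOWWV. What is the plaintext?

Repeat the key across the ciphertext: FOWWVFOWWV
E(4)−F(5): -1≡25 → Z
K(10)−O(14): -4≡22 → W
G(6)−W(22): -16≡10 → K
E(4)−W(22): -18≡8 → I
P(15)−V(21): -6≡20 → U
Z(25)−F(5): 20 → U
O(14)−O(14): 0 → A
B(1)−W(22): -21≡5 → F
H(7)−W(22): -15≡11 → L
B(1)−V(21): -20≡6 → G

ZWKIUUAFLG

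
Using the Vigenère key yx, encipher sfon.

qcmk

Repeat the key across the message: yxyx
s(18)+y(24): 42≡16 → q
f(5)+x(23): 28≡2 → c
o(14)+y(24): 38≡12 → m
n(13)+x(23): 36≡10 → k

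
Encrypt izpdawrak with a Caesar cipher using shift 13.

vmcqnjenx

i(8): 8+13=21 → v
z(25): 25+13=38≡12 → m
p(15): 15+13=28≡2 → c
d(3): 3+13=16 → q
a(0): 0+13=13 → n
w(22): 22+13=35≡9 → j
r(17): 17+13=30≡4 → e
a(0): 0+13=13 → n
k(10): 10+13=23 → x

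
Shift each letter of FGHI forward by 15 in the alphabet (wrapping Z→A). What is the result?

UVWX

F(5): 5+15=20 → U
G(6): 6+15=21 → V
H(7): 7+15=22 → W
I(8): 8+15=23 → X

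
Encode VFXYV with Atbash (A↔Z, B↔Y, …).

V(21) → E(4)
F(5) → U(20)
X(23) → C(2)
Y(24) → B(1)
V(21) → E(4)

EUCBE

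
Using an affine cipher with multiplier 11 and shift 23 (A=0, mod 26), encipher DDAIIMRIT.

EEXHHZCHY

D(3): 11·3+23=56≡4 → E
D(3): 11·3+23=56≡4 → E
A(0): 11·0+23=23 → X
I(8): 11·8+23=111≡7 → H
I(8): 11·8+23=111≡7 → H
M(12): 11·12+23=155≡25 → Z
R(17): 11·17+23=210≡2 → C
I(8): 11·8+23=111≡7 → H
T(19): 11·19+23=232≡24 → Y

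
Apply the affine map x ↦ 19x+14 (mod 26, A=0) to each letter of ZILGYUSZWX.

VKPYCESVQJ

Z(25): 19·25+14=489≡21 → V
I(8): 19·8+14=166≡10 → K
L(11): 19·11+14=223≡15 → P
G(6): 19·6+14=128≡24 → Y
Y(24): 19·24+14=470≡2 → C
U(20): 19·20+14=394≡4 → E
S(18): 19·18+14=356≡18 → S
Z(25): 19·25+14=489≡21 → V
W(22): 19·22+14=432≡16 → Q
X(23): 19·23+14=451≡9 → J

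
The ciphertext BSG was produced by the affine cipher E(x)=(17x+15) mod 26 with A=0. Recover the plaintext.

QRB

The inverse of 17 mod 26 is 23, since 17·23=391≡1. Apply D(y)=23·(y−15) mod 26:
B(1): 23·(1−15)=-322≡16 → Q
S(18): 23·(18−15)=69≡17 → R
G(6): 23·(6−15)=-207≡1 → B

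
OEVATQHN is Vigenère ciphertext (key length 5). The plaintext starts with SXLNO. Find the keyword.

Subtract each crib letter from the matching ciphertext letter (mod 26):
O(14)−S(18)=-4≡22 → W
E(4)−X(23)=-19≡7 → H
V(21)−L(11)=10 → K
A(0)−N(13)=-13≡13 → N
T(19)−O(14)=5 → F

WHKNF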